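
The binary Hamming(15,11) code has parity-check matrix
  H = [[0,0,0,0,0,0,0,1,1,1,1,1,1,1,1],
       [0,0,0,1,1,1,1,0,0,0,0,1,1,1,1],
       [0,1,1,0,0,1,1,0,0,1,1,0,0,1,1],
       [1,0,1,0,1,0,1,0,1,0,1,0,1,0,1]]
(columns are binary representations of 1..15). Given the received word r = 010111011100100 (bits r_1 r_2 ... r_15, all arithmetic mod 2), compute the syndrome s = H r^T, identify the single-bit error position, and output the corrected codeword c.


s = (0, 0, 1, 1)^T, error position = 3, corrected codeword c = 011111011100100

Compute s = H r^T mod 2 one row at a time:
  s_1 = 1 + 1 + 1 + 0 + 0 + 1 + 0 + 0 = 4 ≡ 0 (mod 2).
  s_2 = 1 + 1 + 1 + 0 + 0 + 1 + 0 + 0 = 4 ≡ 0 (mod 2).
  s_3 = 1 + 0 + 1 + 0 + 1 + 0 + 0 + 0 = 3 ≡ 1 (mod 2).
  s_4 = 0 + 0 + 1 + 0 + 1 + 0 + 1 + 0 = 3 ≡ 1 (mod 2).
s = (0, 0, 1, 1)^T — this equals column 3 of H (binary 0011), so error is at position 3.
Correct: flip bit 3 of r = 010111011100100 to get c = 011111011100100.


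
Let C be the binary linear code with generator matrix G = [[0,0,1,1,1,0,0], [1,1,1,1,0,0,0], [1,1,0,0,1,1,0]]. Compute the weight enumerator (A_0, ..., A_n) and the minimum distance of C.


Weight distribution: A_0 = 1, A_1 = 1, A_3 = 2, A_4 = 3, A_5 = 1. Minimum distance d = 1.

Enumerate all 2^3 = 8 messages m ∈ F_2^3.
For each, compute codeword c = mG in F_2^7, then tally its weight.
  m = 000 → c = 0000000, weight = 0.
  m = 100 → c = 0011100, weight = 3.
  m = 010 → c = 1111000, weight = 4.
  m = 110 → c = 1100100, weight = 3.
  m = 001 → c = 1100110, weight = 4.
  m = 101 → c = 1111010, weight = 5.
  m = 011 → c = 0011110, weight = 4.
  m = 111 → c = 0000010, weight = 1.
Tally weights:
  weight 0: 1 codewords.
  weight 1: 1 codewords.
  weight 3: 2 codewords.
  weight 4: 3 codewords.
  weight 5: 1 codewords.
Minimum distance d = smallest w > 0 with A_w > 0 = 1.
Sanity: Σ A_w = 8 = 2^3 = 8 ✓.


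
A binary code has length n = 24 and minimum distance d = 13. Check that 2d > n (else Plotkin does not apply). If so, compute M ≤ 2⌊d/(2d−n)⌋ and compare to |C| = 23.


Plotkin bound M ≤ 12; given |C| = 23 > bound (violated).

Check applicability: 2d = 26, n = 24.
2d − n = 2 > 0, so Plotkin applies.
Compute d/(2d−n) = 13/2 ≈ 6.5000.
⌊d/(2d−n)⌋ = 6.
Plotkin bound: M ≤ 2·6 = 12.
Given |C| = 23, check: VIOLATED.
This |C| is above the Plotkin bound, so no binary code with n = 24, d = 13 and 23 codewords exists.


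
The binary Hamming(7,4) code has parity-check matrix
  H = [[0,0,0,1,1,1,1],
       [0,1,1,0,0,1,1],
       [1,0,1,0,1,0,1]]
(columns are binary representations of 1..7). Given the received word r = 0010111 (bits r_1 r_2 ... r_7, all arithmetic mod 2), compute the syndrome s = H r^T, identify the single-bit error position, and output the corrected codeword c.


s = (1, 1, 1)^T, error position = 7, corrected codeword c = 0010110

Compute s = H r^T mod 2 one row at a time:
  s_1 = 0 + 1 + 1 + 1 = 3 ≡ 1 (mod 2).
  s_2 = 0 + 1 + 1 + 1 = 3 ≡ 1 (mod 2).
  s_3 = 0 + 1 + 1 + 1 = 3 ≡ 1 (mod 2).
s = (1, 1, 1)^T — this equals column 7 of H (binary 111), so error is at position 7.
Correct: flip bit 7 of r = 0010111 to get c = 0010110.


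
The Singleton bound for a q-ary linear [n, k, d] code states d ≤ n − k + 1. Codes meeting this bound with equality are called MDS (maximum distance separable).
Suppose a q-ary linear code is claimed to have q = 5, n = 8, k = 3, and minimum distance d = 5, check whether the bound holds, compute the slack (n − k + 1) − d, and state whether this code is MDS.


Singleton RHS = n − k + 1 = 6, slack = 1, bound satisfied, not MDS.

Singleton bound: d ≤ n − k + 1.
Here n = 8, k = 3, so n − k + 1 = 6.
Given d = 5, check d ≤ 6: YES.
Slack = (n − k + 1) − d = 1.
The code is NOT MDS (slack = 1 > 0).
Description: the claimed parameters are [8, 3, 5]_5; such a code would be non-MDS.


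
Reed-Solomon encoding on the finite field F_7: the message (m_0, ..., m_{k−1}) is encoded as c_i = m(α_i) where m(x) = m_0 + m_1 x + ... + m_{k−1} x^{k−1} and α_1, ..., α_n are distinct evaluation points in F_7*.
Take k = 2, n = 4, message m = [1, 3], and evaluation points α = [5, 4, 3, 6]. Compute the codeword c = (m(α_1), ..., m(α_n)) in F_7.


c = [2, 6, 3, 5]

Message polynomial: m(x) = 1 + 3·x (mod 7).
For each evaluation point α_i, compute m(α_i) mod 7:
  α_1 = 5: Horner steps 3 → 2, so m(5) = 2.
  α_2 = 4: Horner steps 3 → 6, so m(4) = 6.
  α_3 = 3: Horner steps 3 → 3, so m(3) = 3.
  α_4 = 6: Horner steps 3 → 5, so m(6) = 5.
Codeword c = [2, 6, 3, 5] ∈ F_7^4.


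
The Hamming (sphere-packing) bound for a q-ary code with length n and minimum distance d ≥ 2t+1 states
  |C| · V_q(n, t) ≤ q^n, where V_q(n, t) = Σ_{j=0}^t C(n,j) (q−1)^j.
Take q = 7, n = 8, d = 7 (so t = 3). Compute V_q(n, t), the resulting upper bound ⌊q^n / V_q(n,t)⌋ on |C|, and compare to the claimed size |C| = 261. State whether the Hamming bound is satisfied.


V_q(n, t) = 13153, q^n = 5764801, Hamming bound = 438, |C| = 261 ≤ bound (satisfied).

Step 1: Compute V_q(n, t) = Σ_{j=0}^3 C(n, j) (q−1)^j.
  j = 0: C(8,0)·(6)^0 = 1·1 = 1.
  j = 1: C(8,1)·(6)^1 = 8·6 = 48.
  j = 2: C(8,2)·(6)^2 = 28·36 = 1008.
  j = 3: C(8,3)·(6)^3 = 56·216 = 12096.
  V_q(n, t) = 1 + 48 + 1008 + 12096 = 13153.
Step 2: q^n = 7^8 = 5764801.
Step 3: Hamming bound ⌊q^n / V_q(n,t)⌋ = ⌊5764801/13153⌋ = 438.
Step 4: Compare |C| = 261 to 438: satisfied.
The claimed |C| lies below the Hamming bound.


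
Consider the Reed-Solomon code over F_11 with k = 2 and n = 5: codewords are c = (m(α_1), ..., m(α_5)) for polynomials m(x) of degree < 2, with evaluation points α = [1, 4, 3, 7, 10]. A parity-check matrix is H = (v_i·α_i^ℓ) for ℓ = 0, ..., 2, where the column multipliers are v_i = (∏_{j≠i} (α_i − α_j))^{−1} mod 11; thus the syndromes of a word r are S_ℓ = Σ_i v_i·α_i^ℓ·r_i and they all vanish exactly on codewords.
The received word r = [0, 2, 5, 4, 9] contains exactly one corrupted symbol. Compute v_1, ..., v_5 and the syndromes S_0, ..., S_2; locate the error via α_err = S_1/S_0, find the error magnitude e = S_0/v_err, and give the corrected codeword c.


S = (3, 8, 3), error at position 5, error magnitude e = 3, c = [0, 2, 5, 4, 6].

Step 1: column multipliers v_i = (∏_{j≠i}(α_i − α_j))^{−1} mod 11.
  i = 1 (α = 1): (1−4)(1−3)(1−7)(1−10) = (−3)·(−2)·(−6)·(−9) = 324 ≡ 5, so v_1 = 5^{−1} = 9 (mod 11).
  i = 2 (α = 4): (4−1)(4−3)(4−7)(4−10) = 3·1·(−3)·(−6) = 54 ≡ 10, so v_2 = 10^{−1} = 10 (mod 11).
  i = 3 (α = 3): (3−1)(3−4)(3−7)(3−10) = 2·(−1)·(−4)·(−7) = −56 ≡ 10, so v_3 = 10^{−1} = 10 (mod 11).
  i = 4 (α = 7): (7−1)(7−4)(7−3)(7−10) = 6·3·4·(−3) = −216 ≡ 4, so v_4 = 4^{−1} = 3 (mod 11).
  i = 5 (α = 10): (10−1)(10−4)(10−3)(10−7) = 9·6·7·3 = 1134 ≡ 1, so v_5 = 1^{−1} = 1 (mod 11).
  v = [9, 10, 10, 3, 1].
Step 2: syndromes of r = [0, 2, 5, 4, 9] (all sums mod 11).
  S_0 = Σ v_i r_i = 9·0 + 10·2 + 10·5 + 3·4 + 1·9 = 91 ≡ 3.
  S_1 = Σ v_i α_i r_i = 9·1·0 + 10·4·2 + 10·3·5 + 3·7·4 + 1·10·9 = 404 ≡ 8.
  α_i^2 mod 11 = [1, 5, 9, 5, 1].
  S_2 = Σ v_i α_i^2 r_i = 9·1·0 + 10·5·2 + 10·9·5 + 3·5·4 + 1·1·9 = 619 ≡ 3.
  S = (3, 8, 3) ≠ 0, so r is not a codeword (an error is present).
Step 3: locate the error. For a single error e at position i, S_ℓ = v_i·e·α_i^ℓ, so α_err = S_1/S_0.
  S_0^{−1} = 3^{−1} = 4 (mod 11), so α_err = 8·4 = 32 ≡ 10 = α_5. Error position i = 5.
  Consistency check: S_2/S_1 = 3·7 = 21 ≡ 10 = α_err ✓ (single-error assumption holds).
Step 4: error magnitude e = S_0/v_5 = S_0·∏_{j≠5}(α_5 − α_j) = 3·1 = 3 ≡ 3 (mod 11).
Step 5: correct position 5: c_5 = r_5 − e = 9 − 3 ≡ 6 (mod 11). Hence c = [0, 2, 5, 4, 6].
  Check: interpolating c through the α_i gives m(x) = 3 + 8·x (degree < 2) with m(α_i) = c_i for every i, so c is indeed a codeword.


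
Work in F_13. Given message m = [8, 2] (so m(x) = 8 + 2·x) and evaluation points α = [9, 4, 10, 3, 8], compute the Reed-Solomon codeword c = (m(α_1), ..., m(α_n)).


c = [0, 3, 2, 1, 11]

Message polynomial: m(x) = 8 + 2·x (mod 13).
For each evaluation point α_i, compute m(α_i) mod 13:
  α_1 = 9: Horner steps 2 → 0, so m(9) = 0.
  α_2 = 4: Horner steps 2 → 3, so m(4) = 3.
  α_3 = 10: Horner steps 2 → 2, so m(10) = 2.
  α_4 = 3: Horner steps 2 → 1, so m(3) = 1.
  α_5 = 8: Horner steps 2 → 11, so m(8) = 11.
Codeword c = [0, 3, 2, 1, 11] ∈ F_13^5.


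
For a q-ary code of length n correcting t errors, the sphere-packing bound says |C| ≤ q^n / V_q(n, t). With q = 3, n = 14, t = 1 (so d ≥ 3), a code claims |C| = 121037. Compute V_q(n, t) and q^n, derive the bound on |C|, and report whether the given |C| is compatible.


V_q(n, t) = 29, q^n = 4782969, Hamming bound = 164929, |C| = 121037 ≤ bound (satisfied).

Step 1: Compute V_q(n, t) = Σ_{j=0}^1 C(n, j) (q−1)^j.
  j = 0: C(14,0)·(2)^0 = 1·1 = 1.
  j = 1: C(14,1)·(2)^1 = 14·2 = 28.
  V_q(n, t) = 1 + 28 = 29.
Step 2: q^n = 3^14 = 4782969.
Step 3: Hamming bound ⌊q^n / V_q(n,t)⌋ = ⌊4782969/29⌋ = 164929.
Step 4: Compare |C| = 121037 to 164929: satisfied.
The claimed |C| lies below the Hamming bound.


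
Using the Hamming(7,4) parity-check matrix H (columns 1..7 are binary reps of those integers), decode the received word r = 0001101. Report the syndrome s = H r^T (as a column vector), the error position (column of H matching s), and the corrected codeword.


s = (1, 1, 0)^T, error position = 6, corrected codeword c = 0001111

Compute s = H r^T mod 2 one row at a time:
  s_1 = 1 + 1 + 0 + 1 = 3 ≡ 1 (mod 2).
  s_2 = 0 + 0 + 0 + 1 = 1 ≡ 1 (mod 2).
  s_3 = 0 + 0 + 1 + 1 = 2 ≡ 0 (mod 2).
s = (1, 1, 0)^T — this equals column 6 of H (binary 110), so error is at position 6.
Correct: flip bit 6 of r = 0001101 to get c = 0001111.


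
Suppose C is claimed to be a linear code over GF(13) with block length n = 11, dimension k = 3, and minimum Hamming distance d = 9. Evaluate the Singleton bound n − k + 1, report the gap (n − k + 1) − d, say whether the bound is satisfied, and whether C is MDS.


Singleton RHS = n − k + 1 = 9, slack = 0, bound satisfied, MDS.

Singleton bound: d ≤ n − k + 1.
Here n = 11, k = 3, so n − k + 1 = 9.
Given d = 9, check d ≤ 9: YES.
Slack = (n − k + 1) − d = 0.
The code is MDS (slack = 0).
Description: the claimed parameters are [11, 3, 9]_13; such a code would be MDS (meets Singleton bound).


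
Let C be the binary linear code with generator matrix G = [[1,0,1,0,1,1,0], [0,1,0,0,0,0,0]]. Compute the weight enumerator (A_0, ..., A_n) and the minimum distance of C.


Weight distribution: A_0 = 1, A_1 = 1, A_4 = 1, A_5 = 1. Minimum distance d = 1.

Enumerate all 2^2 = 4 messages m ∈ F_2^2.
For each, compute codeword c = mG in F_2^7, then tally its weight.
  m = 00 → c = 0000000, weight = 0.
  m = 10 → c = 1010110, weight = 4.
  m = 01 → c = 0100000, weight = 1.
  m = 11 → c = 1110110, weight = 5.
Tally weights:
  weight 0: 1 codewords.
  weight 1: 1 codewords.
  weight 4: 1 codewords.
  weight 5: 1 codewords.
Minimum distance d = smallest w > 0 with A_w > 0 = 1.
Sanity: Σ A_w = 4 = 2^2 = 4 ✓.


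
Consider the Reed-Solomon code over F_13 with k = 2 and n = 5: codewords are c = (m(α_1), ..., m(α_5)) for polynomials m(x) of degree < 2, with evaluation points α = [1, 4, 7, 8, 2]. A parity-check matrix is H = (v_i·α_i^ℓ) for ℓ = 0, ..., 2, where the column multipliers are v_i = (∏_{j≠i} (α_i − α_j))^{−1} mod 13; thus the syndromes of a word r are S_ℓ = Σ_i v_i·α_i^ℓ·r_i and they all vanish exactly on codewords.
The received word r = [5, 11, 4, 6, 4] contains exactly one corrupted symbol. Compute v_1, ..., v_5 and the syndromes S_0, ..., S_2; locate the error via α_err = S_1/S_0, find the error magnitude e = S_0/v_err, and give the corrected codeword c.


S = (2, 4, 8), error at position 5, error magnitude e = 10, c = [5, 11, 4, 6, 7].

Step 1: column multipliers v_i = (∏_{j≠i}(α_i − α_j))^{−1} mod 13.
  i = 1 (α = 1): (1−4)(1−7)(1−8)(1−2) = (−3)·(−6)·(−7)·(−1) = 126 ≡ 9, so v_1 = 9^{−1} = 3 (mod 13).
  i = 2 (α = 4): (4−1)(4−7)(4−8)(4−2) = 3·(−3)·(−4)·2 = 72 ≡ 7, so v_2 = 7^{−1} = 2 (mod 13).
  i = 3 (α = 7): (7−1)(7−4)(7−8)(7−2) = 6·3·(−1)·5 = −90 ≡ 1, so v_3 = 1^{−1} = 1 (mod 13).
  i = 4 (α = 8): (8−1)(8−4)(8−7)(8−2) = 7·4·1·6 = 168 ≡ 12, so v_4 = 12^{−1} = 12 (mod 13).
  i = 5 (α = 2): (2−1)(2−4)(2−7)(2−8) = 1·(−2)·(−5)·(−6) = −60 ≡ 5, so v_5 = 5^{−1} = 8 (mod 13).
  v = [3, 2, 1, 12, 8].
Step 2: syndromes of r = [5, 11, 4, 6, 4] (all sums mod 13).
  S_0 = Σ v_i r_i = 3·5 + 2·11 + 1·4 + 12·6 + 8·4 = 145 ≡ 2.
  S_1 = Σ v_i α_i r_i = 3·1·5 + 2·4·11 + 1·7·4 + 12·8·6 + 8·2·4 = 771 ≡ 4.
  α_i^2 mod 13 = [1, 3, 10, 12, 4].
  S_2 = Σ v_i α_i^2 r_i = 3·1·5 + 2·3·11 + 1·10·4 + 12·12·6 + 8·4·4 = 1113 ≡ 8.
  S = (2, 4, 8) ≠ 0, so r is not a codeword (an error is present).
Step 3: locate the error. For a single error e at position i, S_ℓ = v_i·e·α_i^ℓ, so α_err = S_1/S_0.
  S_0^{−1} = 2^{−1} = 7 (mod 13), so α_err = 4·7 = 28 ≡ 2 = α_5. Error position i = 5.
  Consistency check: S_2/S_1 = 8·10 = 80 ≡ 2 = α_err ✓ (single-error assumption holds).
Step 4: error magnitude e = S_0/v_5 = S_0·∏_{j≠5}(α_5 − α_j) = 2·5 = 10 ≡ 10 (mod 13).
Step 5: correct position 5: c_5 = r_5 − e = 4 − 10 ≡ 7 (mod 13). Hence c = [5, 11, 4, 6, 7].
  Check: interpolating c through the α_i gives m(x) = 3 + 2·x (degree < 2) with m(α_i) = c_i for every i, so c is indeed a codeword.


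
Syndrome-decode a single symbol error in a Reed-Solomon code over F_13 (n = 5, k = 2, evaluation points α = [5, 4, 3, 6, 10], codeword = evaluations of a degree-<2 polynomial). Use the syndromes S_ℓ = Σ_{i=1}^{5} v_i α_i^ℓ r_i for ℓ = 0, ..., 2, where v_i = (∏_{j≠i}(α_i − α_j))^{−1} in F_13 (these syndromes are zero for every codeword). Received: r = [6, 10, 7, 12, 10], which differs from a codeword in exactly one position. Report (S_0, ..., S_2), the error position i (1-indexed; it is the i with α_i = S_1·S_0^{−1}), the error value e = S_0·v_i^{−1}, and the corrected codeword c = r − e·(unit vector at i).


S = (10, 1, 4), error at position 2, error magnitude e = 10, c = [6, 0, 7, 12, 10].

Step 1: column multipliers v_i = (∏_{j≠i}(α_i − α_j))^{−1} mod 13.
  i = 1 (α = 5): (5−4)(5−3)(5−6)(5−10) = 1·2·(−1)·(−5) = 10 ≡ 10, so v_1 = 10^{−1} = 4 (mod 13).
  i = 2 (α = 4): (4−5)(4−3)(4−6)(4−10) = (−1)·1·(−2)·(−6) = −12 ≡ 1, so v_2 = 1^{−1} = 1 (mod 13).
  i = 3 (α = 3): (3−5)(3−4)(3−6)(3−10) = (−2)·(−1)·(−3)·(−7) = 42 ≡ 3, so v_3 = 3^{−1} = 9 (mod 13).
  i = 4 (α = 6): (6−5)(6−4)(6−3)(6−10) = 1·2·3·(−4) = −24 ≡ 2, so v_4 = 2^{−1} = 7 (mod 13).
  i = 5 (α = 10): (10−5)(10−4)(10−3)(10−6) = 5·6·7·4 = 840 ≡ 8, so v_5 = 8^{−1} = 5 (mod 13).
  v = [4, 1, 9, 7, 5].
Step 2: syndromes of r = [6, 10, 7, 12, 10] (all sums mod 13).
  S_0 = Σ v_i r_i = 4·6 + 1·10 + 9·7 + 7·12 + 5·10 = 231 ≡ 10.
  S_1 = Σ v_i α_i r_i = 4·5·6 + 1·4·10 + 9·3·7 + 7·6·12 + 5·10·10 = 1353 ≡ 1.
  α_i^2 mod 13 = [12, 3, 9, 10, 9].
  S_2 = Σ v_i α_i^2 r_i = 4·12·6 + 1·3·10 + 9·9·7 + 7·10·12 + 5·9·10 = 2175 ≡ 4.
  S = (10, 1, 4) ≠ 0, so r is not a codeword (an error is present).
Step 3: locate the error. For a single error e at position i, S_ℓ = v_i·e·α_i^ℓ, so α_err = S_1/S_0.
  S_0^{−1} = 10^{−1} = 4 (mod 13), so α_err = 1·4 = 4 ≡ 4 = α_2. Error position i = 2.
  Consistency check: S_2/S_1 = 4·1 = 4 ≡ 4 = α_err ✓ (single-error assumption holds).
Step 4: error magnitude e = S_0/v_2 = S_0·∏_{j≠2}(α_2 − α_j) = 10·1 = 10 ≡ 10 (mod 13).
Step 5: correct position 2: c_2 = r_2 − e = 10 − 10 ≡ 0 (mod 13). Hence c = [6, 0, 7, 12, 10].
  Check: interpolating c through the α_i gives m(x) = 2 + 6·x (degree < 2) with m(α_i) = c_i for every i, so c is indeed a codeword.


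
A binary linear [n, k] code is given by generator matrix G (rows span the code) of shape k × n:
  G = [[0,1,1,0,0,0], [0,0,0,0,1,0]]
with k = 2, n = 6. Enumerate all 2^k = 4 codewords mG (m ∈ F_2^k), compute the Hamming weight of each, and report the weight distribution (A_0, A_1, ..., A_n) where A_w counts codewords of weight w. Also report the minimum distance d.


Weight distribution: A_0 = 1, A_1 = 1, A_2 = 1, A_3 = 1. Minimum distance d = 1.

Enumerate all 2^2 = 4 messages m ∈ F_2^2.
For each, compute codeword c = mG in F_2^6, then tally its weight.
  m = 00 → c = 000000, weight = 0.
  m = 10 → c = 011000, weight = 2.
  m = 01 → c = 000010, weight = 1.
  m = 11 → c = 011010, weight = 3.
Tally weights:
  weight 0: 1 codewords.
  weight 1: 1 codewords.
  weight 2: 1 codewords.
  weight 3: 1 codewords.
Minimum distance d = smallest w > 0 with A_w > 0 = 1.
Sanity: Σ A_w = 4 = 2^2 = 4 ✓.


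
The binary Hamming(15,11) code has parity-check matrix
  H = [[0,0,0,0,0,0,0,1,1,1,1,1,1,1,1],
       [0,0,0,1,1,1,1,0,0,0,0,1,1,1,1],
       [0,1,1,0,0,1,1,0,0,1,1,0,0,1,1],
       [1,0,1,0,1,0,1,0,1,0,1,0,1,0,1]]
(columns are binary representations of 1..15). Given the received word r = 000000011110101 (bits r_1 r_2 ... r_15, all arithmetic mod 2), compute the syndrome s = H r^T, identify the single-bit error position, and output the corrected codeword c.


s = (0, 0, 1, 0)^T, error position = 2, corrected codeword c = 010000011110101

Compute s = H r^T mod 2 one row at a time:
  s_1 = 1 + 1 + 1 + 1 + 0 + 1 + 0 + 1 = 6 ≡ 0 (mod 2).
  s_2 = 0 + 0 + 0 + 0 + 0 + 1 + 0 + 1 = 2 ≡ 0 (mod 2).
  s_3 = 0 + 0 + 0 + 0 + 1 + 1 + 0 + 1 = 3 ≡ 1 (mod 2).
  s_4 = 0 + 0 + 0 + 0 + 1 + 1 + 1 + 1 = 4 ≡ 0 (mod 2).
s = (0, 0, 1, 0)^T — this equals column 2 of H (binary 0010), so error is at position 2.
Correct: flip bit 2 of r = 000000011110101 to get c = 010000011110101.


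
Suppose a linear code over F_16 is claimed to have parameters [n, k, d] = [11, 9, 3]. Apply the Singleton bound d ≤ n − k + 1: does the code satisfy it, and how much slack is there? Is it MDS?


Singleton RHS = n − k + 1 = 3, slack = 0, bound satisfied, MDS.

Singleton bound: d ≤ n − k + 1.
Here n = 11, k = 9, so n − k + 1 = 3.
Given d = 3, check d ≤ 3: YES.
Slack = (n − k + 1) − d = 0.
The code is MDS (slack = 0).
Description: the claimed parameters are [11, 9, 3]_16; such a code would be MDS (meets Singleton bound).


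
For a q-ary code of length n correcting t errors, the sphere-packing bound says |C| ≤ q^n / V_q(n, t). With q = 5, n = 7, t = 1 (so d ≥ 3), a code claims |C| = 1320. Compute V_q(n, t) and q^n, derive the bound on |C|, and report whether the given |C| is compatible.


V_q(n, t) = 29, q^n = 78125, Hamming bound = 2693, |C| = 1320 ≤ bound (satisfied).

Step 1: Compute V_q(n, t) = Σ_{j=0}^1 C(n, j) (q−1)^j.
  j = 0: C(7,0)·(4)^0 = 1·1 = 1.
  j = 1: C(7,1)·(4)^1 = 7·4 = 28.
  V_q(n, t) = 1 + 28 = 29.
Step 2: q^n = 5^7 = 78125.
Step 3: Hamming bound ⌊q^n / V_q(n,t)⌋ = ⌊78125/29⌋ = 2693.
Step 4: Compare |C| = 1320 to 2693: satisfied.
The claimed |C| lies below the Hamming bound.


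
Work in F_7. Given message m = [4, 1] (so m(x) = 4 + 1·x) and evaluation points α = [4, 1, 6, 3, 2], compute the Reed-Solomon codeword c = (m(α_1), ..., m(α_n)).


c = [1, 5, 3, 0, 6]

Message polynomial: m(x) = 4 + 1·x (mod 7).
For each evaluation point α_i, compute m(α_i) mod 7:
  α_1 = 4: Horner steps 1 → 1, so m(4) = 1.
  α_2 = 1: Horner steps 1 → 5, so m(1) = 5.
  α_3 = 6: Horner steps 1 → 3, so m(6) = 3.
  α_4 = 3: Horner steps 1 → 0, so m(3) = 0.
  α_5 = 2: Horner steps 1 → 6, so m(2) = 6.
Codeword c = [1, 5, 3, 0, 6] ∈ F_7^5.


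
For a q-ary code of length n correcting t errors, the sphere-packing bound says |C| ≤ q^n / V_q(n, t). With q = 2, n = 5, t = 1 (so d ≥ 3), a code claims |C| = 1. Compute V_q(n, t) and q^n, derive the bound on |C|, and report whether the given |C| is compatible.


V_q(n, t) = 6, q^n = 32, Hamming bound = 5, |C| = 1 ≤ bound (satisfied).

Step 1: Compute V_q(n, t) = Σ_{j=0}^1 C(n, j) (q−1)^j.
  j = 0: C(5,0)·(1)^0 = 1·1 = 1.
  j = 1: C(5,1)·(1)^1 = 5·1 = 5.
  V_q(n, t) = 1 + 5 = 6.
Step 2: q^n = 2^5 = 32.
Step 3: Hamming bound ⌊q^n / V_q(n,t)⌋ = ⌊32/6⌋ = 5.
Step 4: Compare |C| = 1 to 5: satisfied.
The claimed |C| lies below the Hamming bound.


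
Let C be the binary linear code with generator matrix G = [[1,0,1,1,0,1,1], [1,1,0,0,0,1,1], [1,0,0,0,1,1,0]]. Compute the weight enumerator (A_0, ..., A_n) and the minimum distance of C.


Weight distribution: A_0 = 1, A_3 = 3, A_4 = 2, A_5 = 1, A_6 = 1. Minimum distance d = 3.

Enumerate all 2^3 = 8 messages m ∈ F_2^3.
For each, compute codeword c = mG in F_2^7, then tally its weight.
  m = 000 → c = 0000000, weight = 0.
  m = 100 → c = 1011011, weight = 5.
  m = 010 → c = 1100011, weight = 4.
  m = 110 → c = 0111000, weight = 3.
  m = 001 → c = 1000110, weight = 3.
  m = 101 → c = 0011101, weight = 4.
  m = 011 → c = 0100101, weight = 3.
  m = 111 → c = 1111110, weight = 6.
Tally weights:
  weight 0: 1 codewords.
  weight 3: 3 codewords.
  weight 4: 2 codewords.
  weight 5: 1 codewords.
  weight 6: 1 codewords.
Minimum distance d = smallest w > 0 with A_w > 0 = 3.
Sanity: Σ A_w = 8 = 2^3 = 8 ✓.


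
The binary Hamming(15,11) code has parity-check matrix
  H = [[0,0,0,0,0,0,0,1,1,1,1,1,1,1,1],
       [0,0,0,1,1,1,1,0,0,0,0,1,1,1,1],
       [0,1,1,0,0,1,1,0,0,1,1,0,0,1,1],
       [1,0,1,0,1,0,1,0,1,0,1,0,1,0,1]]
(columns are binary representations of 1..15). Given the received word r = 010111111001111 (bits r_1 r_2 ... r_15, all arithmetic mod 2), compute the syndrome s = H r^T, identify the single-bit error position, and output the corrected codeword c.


s = (0, 0, 1, 1)^T, error position = 3, corrected codeword c = 011111111001111

Compute s = H r^T mod 2 one row at a time:
  s_1 = 1 + 1 + 0 + 0 + 1 + 1 + 1 + 1 = 6 ≡ 0 (mod 2).
  s_2 = 1 + 1 + 1 + 1 + 1 + 1 + 1 + 1 = 8 ≡ 0 (mod 2).
  s_3 = 1 + 0 + 1 + 1 + 0 + 0 + 1 + 1 = 5 ≡ 1 (mod 2).
  s_4 = 0 + 0 + 1 + 1 + 1 + 0 + 1 + 1 = 5 ≡ 1 (mod 2).
s = (0, 0, 1, 1)^T — this equals column 3 of H (binary 0011), so error is at position 3.
Correct: flip bit 3 of r = 010111111001111 to get c = 011111111001111.


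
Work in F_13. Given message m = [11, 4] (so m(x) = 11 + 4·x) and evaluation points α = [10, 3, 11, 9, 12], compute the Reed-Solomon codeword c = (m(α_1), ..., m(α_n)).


c = [12, 10, 3, 8, 7]

Message polynomial: m(x) = 11 + 4·x (mod 13).
For each evaluation point α_i, compute m(α_i) mod 13:
  α_1 = 10: Horner steps 4 → 12, so m(10) = 12.
  α_2 = 3: Horner steps 4 → 10, so m(3) = 10.
  α_3 = 11: Horner steps 4 → 3, so m(11) = 3.
  α_4 = 9: Horner steps 4 → 8, so m(9) = 8.
  α_5 = 12: Horner steps 4 → 7, so m(12) = 7.
Codeword c = [12, 10, 3, 8, 7] ∈ F_13^5.


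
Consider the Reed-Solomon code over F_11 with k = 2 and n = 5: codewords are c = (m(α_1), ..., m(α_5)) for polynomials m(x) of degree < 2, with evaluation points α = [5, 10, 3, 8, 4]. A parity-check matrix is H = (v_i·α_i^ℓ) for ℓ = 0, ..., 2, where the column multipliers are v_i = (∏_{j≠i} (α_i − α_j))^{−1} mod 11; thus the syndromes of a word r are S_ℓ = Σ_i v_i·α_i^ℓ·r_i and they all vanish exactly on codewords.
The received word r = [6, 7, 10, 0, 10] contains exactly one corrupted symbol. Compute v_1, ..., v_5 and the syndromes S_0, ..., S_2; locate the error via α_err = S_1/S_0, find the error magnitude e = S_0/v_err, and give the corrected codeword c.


S = (10, 7, 6), error at position 5, error magnitude e = 2, c = [6, 7, 10, 0, 8].

Step 1: column multipliers v_i = (∏_{j≠i}(α_i − α_j))^{−1} mod 11.
  i = 1 (α = 5): (5−10)(5−3)(5−8)(5−4) = (−5)·2·(−3)·1 = 30 ≡ 8, so v_1 = 8^{−1} = 7 (mod 11).
  i = 2 (α = 10): (10−5)(10−3)(10−8)(10−4) = 5·7·2·6 = 420 ≡ 2, so v_2 = 2^{−1} = 6 (mod 11).
  i = 3 (α = 3): (3−5)(3−10)(3−8)(3−4) = (−2)·(−7)·(−5)·(−1) = 70 ≡ 4, so v_3 = 4^{−1} = 3 (mod 11).
  i = 4 (α = 8): (8−5)(8−10)(8−3)(8−4) = 3·(−2)·5·4 = −120 ≡ 1, so v_4 = 1^{−1} = 1 (mod 11).
  i = 5 (α = 4): (4−5)(4−10)(4−3)(4−8) = (−1)·(−6)·1·(−4) = −24 ≡ 9, so v_5 = 9^{−1} = 5 (mod 11).
  v = [7, 6, 3, 1, 5].
Step 2: syndromes of r = [6, 7, 10, 0, 10] (all sums mod 11).
  S_0 = Σ v_i r_i = 7·6 + 6·7 + 3·10 + 1·0 + 5·10 = 164 ≡ 10.
  S_1 = Σ v_i α_i r_i = 7·5·6 + 6·10·7 + 3·3·10 + 1·8·0 + 5·4·10 = 920 ≡ 7.
  α_i^2 mod 11 = [3, 1, 9, 9, 5].
  S_2 = Σ v_i α_i^2 r_i = 7·3·6 + 6·1·7 + 3·9·10 + 1·9·0 + 5·5·10 = 688 ≡ 6.
  S = (10, 7, 6) ≠ 0, so r is not a codeword (an error is present).
Step 3: locate the error. For a single error e at position i, S_ℓ = v_i·e·α_i^ℓ, so α_err = S_1/S_0.
  S_0^{−1} = 10^{−1} = 10 (mod 11), so α_err = 7·10 = 70 ≡ 4 = α_5. Error position i = 5.
  Consistency check: S_2/S_1 = 6·8 = 48 ≡ 4 = α_err ✓ (single-error assumption holds).
Step 4: error magnitude e = S_0/v_5 = S_0·∏_{j≠5}(α_5 − α_j) = 10·9 = 90 ≡ 2 (mod 11).
Step 5: correct position 5: c_5 = r_5 − e = 10 − 2 ≡ 8 (mod 11). Hence c = [6, 7, 10, 0, 8].
  Check: interpolating c through the α_i gives m(x) = 5 + 9·x (degree < 2) with m(α_i) = c_i for every i, so c is indeed a codeword.


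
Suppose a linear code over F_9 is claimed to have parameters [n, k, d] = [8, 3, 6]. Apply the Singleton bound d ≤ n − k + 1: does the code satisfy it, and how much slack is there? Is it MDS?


Singleton RHS = n − k + 1 = 6, slack = 0, bound satisfied, MDS.

Singleton bound: d ≤ n − k + 1.
Here n = 8, k = 3, so n − k + 1 = 6.
Given d = 6, check d ≤ 6: YES.
Slack = (n − k + 1) − d = 0.
The code is MDS (slack = 0).
Description: the claimed parameters are [8, 3, 6]_9; such a code would be MDS (meets Singleton bound).


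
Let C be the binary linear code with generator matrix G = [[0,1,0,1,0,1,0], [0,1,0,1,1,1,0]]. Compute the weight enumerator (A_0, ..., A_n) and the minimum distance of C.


Weight distribution: A_0 = 1, A_1 = 1, A_3 = 1, A_4 = 1. Minimum distance d = 1.

Enumerate all 2^2 = 4 messages m ∈ F_2^2.
For each, compute codeword c = mG in F_2^7, then tally its weight.
  m = 00 → c = 0000000, weight = 0.
  m = 10 → c = 0101010, weight = 3.
  m = 01 → c = 0101110, weight = 4.
  m = 11 → c = 0000100, weight = 1.
Tally weights:
  weight 0: 1 codewords.
  weight 1: 1 codewords.
  weight 3: 1 codewords.
  weight 4: 1 codewords.
Minimum distance d = smallest w > 0 with A_w > 0 = 1.
Sanity: Σ A_w = 4 = 2^2 = 4 ✓.


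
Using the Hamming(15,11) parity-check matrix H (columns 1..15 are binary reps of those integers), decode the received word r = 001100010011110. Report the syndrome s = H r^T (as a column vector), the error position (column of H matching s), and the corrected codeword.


s = (1, 0, 1, 1)^T, error position = 11, corrected codeword c = 001100010001110

Compute s = H r^T mod 2 one row at a time:
  s_1 = 1 + 0 + 0 + 1 + 1 + 1 + 1 + 0 = 5 ≡ 1 (mod 2).
  s_2 = 1 + 0 + 0 + 0 + 1 + 1 + 1 + 0 = 4 ≡ 0 (mod 2).
  s_3 = 0 + 1 + 0 + 0 + 0 + 1 + 1 + 0 = 3 ≡ 1 (mod 2).
  s_4 = 0 + 1 + 0 + 0 + 0 + 1 + 1 + 0 = 3 ≡ 1 (mod 2).
s = (1, 0, 1, 1)^T — this equals column 11 of H (binary 1011), so error is at position 11.
Correct: flip bit 11 of r = 001100010011110 to get c = 001100010001110.


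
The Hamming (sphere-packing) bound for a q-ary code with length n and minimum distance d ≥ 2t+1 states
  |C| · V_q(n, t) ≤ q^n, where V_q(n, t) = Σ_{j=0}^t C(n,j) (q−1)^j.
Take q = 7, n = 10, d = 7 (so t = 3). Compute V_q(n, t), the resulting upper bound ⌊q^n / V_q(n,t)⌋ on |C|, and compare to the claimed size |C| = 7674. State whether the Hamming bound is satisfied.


V_q(n, t) = 27601, q^n = 282475249, Hamming bound = 10234, |C| = 7674 ≤ bound (satisfied).

Step 1: Compute V_q(n, t) = Σ_{j=0}^3 C(n, j) (q−1)^j.
  j = 0: C(10,0)·(6)^0 = 1·1 = 1.
  j = 1: C(10,1)·(6)^1 = 10·6 = 60.
  j = 2: C(10,2)·(6)^2 = 45·36 = 1620.
  j = 3: C(10,3)·(6)^3 = 120·216 = 25920.
  V_q(n, t) = 1 + 60 + 1620 + 25920 = 27601.
Step 2: q^n = 7^10 = 282475249.
Step 3: Hamming bound ⌊q^n / V_q(n,t)⌋ = ⌊282475249/27601⌋ = 10234.
Step 4: Compare |C| = 7674 to 10234: satisfied.
The claimed |C| lies below the Hamming bound.


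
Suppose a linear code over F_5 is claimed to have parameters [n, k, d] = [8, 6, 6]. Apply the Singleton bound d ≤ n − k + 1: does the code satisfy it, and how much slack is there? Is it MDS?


Singleton RHS = n − k + 1 = 3, slack = -3, bound violated (no such code; not MDS).

Singleton bound: d ≤ n − k + 1.
Here n = 8, k = 6, so n − k + 1 = 3.
Given d = 6, check d ≤ 3: NO.
Slack = (n − k + 1) − d = -3.
The slack is negative: d = 6 exceeds n − k + 1 = 3 by 3, so the Singleton bound is violated and no linear [8, 6, 6]_5 code can exist. In particular it is not MDS (MDS requires d = n − k + 1 exactly).
Description: the claimed parameters are [8, 6, 6]_5; such a code would be impossible (violates the Singleton bound).


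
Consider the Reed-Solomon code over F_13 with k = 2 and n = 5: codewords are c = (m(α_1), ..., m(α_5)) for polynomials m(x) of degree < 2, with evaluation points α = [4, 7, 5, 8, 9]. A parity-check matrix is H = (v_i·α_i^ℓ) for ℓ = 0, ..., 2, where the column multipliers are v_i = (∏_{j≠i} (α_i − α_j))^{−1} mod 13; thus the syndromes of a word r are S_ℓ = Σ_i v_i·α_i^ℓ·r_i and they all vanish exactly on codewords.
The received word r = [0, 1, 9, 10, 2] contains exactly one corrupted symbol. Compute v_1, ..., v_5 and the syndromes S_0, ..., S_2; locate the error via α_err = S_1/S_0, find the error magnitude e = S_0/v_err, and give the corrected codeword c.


S = (9, 3, 1), error at position 5, error magnitude e = 9, c = [0, 1, 9, 10, 6].

Step 1: column multipliers v_i = (∏_{j≠i}(α_i − α_j))^{−1} mod 13.
  i = 1 (α = 4): (4−7)(4−5)(4−8)(4−9) = (−3)·(−1)·(−4)·(−5) = 60 ≡ 8, so v_1 = 8^{−1} = 5 (mod 13).
  i = 2 (α = 7): (7−4)(7−5)(7−8)(7−9) = 3·2·(−1)·(−2) = 12 ≡ 12, so v_2 = 12^{−1} = 12 (mod 13).
  i = 3 (α = 5): (5−4)(5−7)(5−8)(5−9) = 1·(−2)·(−3)·(−4) = −24 ≡ 2, so v_3 = 2^{−1} = 7 (mod 13).
  i = 4 (α = 8): (8−4)(8−7)(8−5)(8−9) = 4·1·3·(−1) = −12 ≡ 1, so v_4 = 1^{−1} = 1 (mod 13).
  i = 5 (α = 9): (9−4)(9−7)(9−5)(9−8) = 5·2·4·1 = 40 ≡ 1, so v_5 = 1^{−1} = 1 (mod 13).
  v = [5, 12, 7, 1, 1].
Step 2: syndromes of r = [0, 1, 9, 10, 2] (all sums mod 13).
  S_0 = Σ v_i r_i = 5·0 + 12·1 + 7·9 + 1·10 + 1·2 = 87 ≡ 9.
  S_1 = Σ v_i α_i r_i = 5·4·0 + 12·7·1 + 7·5·9 + 1·8·10 + 1·9·2 = 497 ≡ 3.
  α_i^2 mod 13 = [3, 10, 12, 12, 3].
  S_2 = Σ v_i α_i^2 r_i = 5·3·0 + 12·10·1 + 7·12·9 + 1·12·10 + 1·3·2 = 1002 ≡ 1.
  S = (9, 3, 1) ≠ 0, so r is not a codeword (an error is present).
Step 3: locate the error. For a single error e at position i, S_ℓ = v_i·e·α_i^ℓ, so α_err = S_1/S_0.
  S_0^{−1} = 9^{−1} = 3 (mod 13), so α_err = 3·3 = 9 ≡ 9 = α_5. Error position i = 5.
  Consistency check: S_2/S_1 = 1·9 = 9 ≡ 9 = α_err ✓ (single-error assumption holds).
Step 4: error magnitude e = S_0/v_5 = S_0·∏_{j≠5}(α_5 − α_j) = 9·1 = 9 ≡ 9 (mod 13).
Step 5: correct position 5: c_5 = r_5 − e = 2 − 9 ≡ 6 (mod 13). Hence c = [0, 1, 9, 10, 6].
  Check: interpolating c through the α_i gives m(x) = 3 + 9·x (degree < 2) with m(α_i) = c_i for every i, so c is indeed a codeword.


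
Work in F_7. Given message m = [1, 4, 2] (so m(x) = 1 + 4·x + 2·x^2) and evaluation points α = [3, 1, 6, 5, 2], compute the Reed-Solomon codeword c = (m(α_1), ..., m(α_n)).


c = [3, 0, 6, 1, 3]

Message polynomial: m(x) = 1 + 4·x + 2·x^2 (mod 7).
For each evaluation point α_i, compute m(α_i) mod 7:
  α_1 = 3: Horner steps 2 → 3 → 3, so m(3) = 3.
  α_2 = 1: Horner steps 2 → 6 → 0, so m(1) = 0.
  α_3 = 6: Horner steps 2 → 2 → 6, so m(6) = 6.
  α_4 = 5: Horner steps 2 → 0 → 1, so m(5) = 1.
  α_5 = 2: Horner steps 2 → 1 → 3, so m(2) = 3.
Codeword c = [3, 0, 6, 1, 3] ∈ F_7^5.


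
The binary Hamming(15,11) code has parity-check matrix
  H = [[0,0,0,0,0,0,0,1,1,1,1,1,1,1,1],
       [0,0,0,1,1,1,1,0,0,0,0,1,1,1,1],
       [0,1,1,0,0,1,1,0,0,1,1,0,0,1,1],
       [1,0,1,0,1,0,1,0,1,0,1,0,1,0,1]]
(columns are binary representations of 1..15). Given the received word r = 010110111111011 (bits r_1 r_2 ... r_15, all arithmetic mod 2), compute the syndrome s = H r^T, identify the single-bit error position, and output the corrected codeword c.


s = (1, 0, 0, 1)^T, error position = 9, corrected codeword c = 010110110111011

Compute s = H r^T mod 2 one row at a time:
  s_1 = 1 + 1 + 1 + 1 + 1 + 0 + 1 + 1 = 7 ≡ 1 (mod 2).
  s_2 = 1 + 1 + 0 + 1 + 1 + 0 + 1 + 1 = 6 ≡ 0 (mod 2).
  s_3 = 1 + 0 + 0 + 1 + 1 + 1 + 1 + 1 = 6 ≡ 0 (mod 2).
  s_4 = 0 + 0 + 1 + 1 + 1 + 1 + 0 + 1 = 5 ≡ 1 (mod 2).
s = (1, 0, 0, 1)^T — this equals column 9 of H (binary 1001), so error is at position 9.
Correct: flip bit 9 of r = 010110111111011 to get c = 010110110111011.


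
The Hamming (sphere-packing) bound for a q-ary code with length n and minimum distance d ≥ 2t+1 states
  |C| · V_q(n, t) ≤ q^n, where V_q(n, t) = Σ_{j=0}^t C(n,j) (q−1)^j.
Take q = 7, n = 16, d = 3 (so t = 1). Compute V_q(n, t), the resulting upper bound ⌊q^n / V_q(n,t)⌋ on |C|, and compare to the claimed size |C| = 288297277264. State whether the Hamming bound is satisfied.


V_q(n, t) = 97, q^n = 33232930569601, Hamming bound = 342607531645, |C| = 288297277264 ≤ bound (satisfied).

Step 1: Compute V_q(n, t) = Σ_{j=0}^1 C(n, j) (q−1)^j.
  j = 0: C(16,0)·(6)^0 = 1·1 = 1.
  j = 1: C(16,1)·(6)^1 = 16·6 = 96.
  V_q(n, t) = 1 + 96 = 97.
Step 2: q^n = 7^16 = 33232930569601.
Step 3: Hamming bound ⌊q^n / V_q(n,t)⌋ = ⌊33232930569601/97⌋ = 342607531645.
Step 4: Compare |C| = 288297277264 to 342607531645: satisfied.
The claimed |C| lies below the Hamming bound.


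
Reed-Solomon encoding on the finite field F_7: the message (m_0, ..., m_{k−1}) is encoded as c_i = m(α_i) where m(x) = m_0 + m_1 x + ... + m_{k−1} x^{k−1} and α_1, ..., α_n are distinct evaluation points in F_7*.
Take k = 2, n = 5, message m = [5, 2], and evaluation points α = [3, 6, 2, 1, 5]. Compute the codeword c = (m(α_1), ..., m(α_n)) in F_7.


c = [4, 3, 2, 0, 1]

Message polynomial: m(x) = 5 + 2·x (mod 7).
For each evaluation point α_i, compute m(α_i) mod 7:
  α_1 = 3: Horner steps 2 → 4, so m(3) = 4.
  α_2 = 6: Horner steps 2 → 3, so m(6) = 3.
  α_3 = 2: Horner steps 2 → 2, so m(2) = 2.
  α_4 = 1: Horner steps 2 → 0, so m(1) = 0.
  α_5 = 5: Horner steps 2 → 1, so m(5) = 1.
Codeword c = [4, 3, 2, 0, 1] ∈ F_7^5.


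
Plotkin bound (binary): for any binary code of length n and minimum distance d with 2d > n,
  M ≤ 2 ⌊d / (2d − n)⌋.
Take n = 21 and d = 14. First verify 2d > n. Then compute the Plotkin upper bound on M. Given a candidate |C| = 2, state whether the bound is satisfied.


Plotkin bound M ≤ 4; given |C| = 2 ≤ bound (satisfied).

Check applicability: 2d = 28, n = 21.
2d − n = 7 > 0, so Plotkin applies.
Compute d/(2d−n) = 14/7 ≈ 2.0000.
⌊d/(2d−n)⌋ = 2.
Plotkin bound: M ≤ 2·2 = 4.
Given |C| = 2, check: satisfied.
This |C| is below the Plotkin bound.


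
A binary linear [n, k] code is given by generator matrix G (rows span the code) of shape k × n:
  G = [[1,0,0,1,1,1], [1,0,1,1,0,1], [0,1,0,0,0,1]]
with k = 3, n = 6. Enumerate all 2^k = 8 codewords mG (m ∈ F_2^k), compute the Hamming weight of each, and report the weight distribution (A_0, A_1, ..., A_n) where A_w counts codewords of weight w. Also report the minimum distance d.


Weight distribution: A_0 = 1, A_2 = 2, A_4 = 5. Minimum distance d = 2.

Enumerate all 2^3 = 8 messages m ∈ F_2^3.
For each, compute codeword c = mG in F_2^6, then tally its weight.
  m = 000 → c = 000000, weight = 0.
  m = 100 → c = 100111, weight = 4.
  m = 010 → c = 101101, weight = 4.
  m = 110 → c = 001010, weight = 2.
  m = 001 → c = 010001, weight = 2.
  m = 101 → c = 110110, weight = 4.
  m = 011 → c = 111100, weight = 4.
  m = 111 → c = 011011, weight = 4.
Tally weights:
  weight 0: 1 codewords.
  weight 2: 2 codewords.
  weight 4: 5 codewords.
Minimum distance d = smallest w > 0 with A_w > 0 = 2.
Sanity: Σ A_w = 8 = 2^3 = 8 ✓.


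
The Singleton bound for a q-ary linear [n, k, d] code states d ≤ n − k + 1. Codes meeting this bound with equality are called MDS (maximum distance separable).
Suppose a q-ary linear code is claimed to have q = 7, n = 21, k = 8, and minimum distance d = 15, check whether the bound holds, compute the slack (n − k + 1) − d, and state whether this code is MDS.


Singleton RHS = n − k + 1 = 14, slack = -1, bound violated (no such code; not MDS).

Singleton bound: d ≤ n − k + 1.
Here n = 21, k = 8, so n − k + 1 = 14.
Given d = 15, check d ≤ 14: NO.
Slack = (n − k + 1) − d = -1.
The slack is negative: d = 15 exceeds n − k + 1 = 14 by 1, so the Singleton bound is violated and no linear [21, 8, 15]_7 code can exist. In particular it is not MDS (MDS requires d = n − k + 1 exactly).
Description: the claimed parameters are [21, 8, 15]_7; such a code would be impossible (violates the Singleton bound).


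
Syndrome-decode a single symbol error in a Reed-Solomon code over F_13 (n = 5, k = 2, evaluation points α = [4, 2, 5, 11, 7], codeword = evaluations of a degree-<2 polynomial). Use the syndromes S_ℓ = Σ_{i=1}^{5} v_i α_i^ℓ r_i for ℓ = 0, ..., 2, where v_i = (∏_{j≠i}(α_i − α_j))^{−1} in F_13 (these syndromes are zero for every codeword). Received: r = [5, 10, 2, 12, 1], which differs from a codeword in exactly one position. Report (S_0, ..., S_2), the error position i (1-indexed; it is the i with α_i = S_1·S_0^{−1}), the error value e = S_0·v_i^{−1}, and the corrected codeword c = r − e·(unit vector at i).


S = (10, 1, 4), error at position 1, error magnitude e = 9, c = [9, 10, 2, 12, 1].

Step 1: column multipliers v_i = (∏_{j≠i}(α_i − α_j))^{−1} mod 13.
  i = 1 (α = 4): (4−2)(4−5)(4−11)(4−7) = 2·(−1)·(−7)·(−3) = −42 ≡ 10, so v_1 = 10^{−1} = 4 (mod 13).
  i = 2 (α = 2): (2−4)(2−5)(2−11)(2−7) = (−2)·(−3)·(−9)·(−5) = 270 ≡ 10, so v_2 = 10^{−1} = 4 (mod 13).
  i = 3 (α = 5): (5−4)(5−2)(5−11)(5−7) = 1·3·(−6)·(−2) = 36 ≡ 10, so v_3 = 10^{−1} = 4 (mod 13).
  i = 4 (α = 11): (11−4)(11−2)(11−5)(11−7) = 7·9·6·4 = 1512 ≡ 4, so v_4 = 4^{−1} = 10 (mod 13).
  i = 5 (α = 7): (7−4)(7−2)(7−5)(7−11) = 3·5·2·(−4) = −120 ≡ 10, so v_5 = 10^{−1} = 4 (mod 13).
  v = [4, 4, 4, 10, 4].
Step 2: syndromes of r = [5, 10, 2, 12, 1] (all sums mod 13).
  S_0 = Σ v_i r_i = 4·5 + 4·10 + 4·2 + 10·12 + 4·1 = 192 ≡ 10.
  S_1 = Σ v_i α_i r_i = 4·4·5 + 4·2·10 + 4·5·2 + 10·11·12 + 4·7·1 = 1548 ≡ 1.
  α_i^2 mod 13 = [3, 4, 12, 4, 10].
  S_2 = Σ v_i α_i^2 r_i = 4·3·5 + 4·4·10 + 4·12·2 + 10·4·12 + 4·10·1 = 836 ≡ 4.
  S = (10, 1, 4) ≠ 0, so r is not a codeword (an error is present).
Step 3: locate the error. For a single error e at position i, S_ℓ = v_i·e·α_i^ℓ, so α_err = S_1/S_0.
  S_0^{−1} = 10^{−1} = 4 (mod 13), so α_err = 1·4 = 4 ≡ 4 = α_1. Error position i = 1.
  Consistency check: S_2/S_1 = 4·1 = 4 ≡ 4 = α_err ✓ (single-error assumption holds).
Step 4: error magnitude e = S_0/v_1 = S_0·∏_{j≠1}(α_1 − α_j) = 10·10 = 100 ≡ 9 (mod 13).
Step 5: correct position 1: c_1 = r_1 − e = 5 − 9 ≡ 9 (mod 13). Hence c = [9, 10, 2, 12, 1].
  Check: interpolating c through the α_i gives m(x) = 11 + 6·x (degree < 2) with m(α_i) = c_i for every i, so c is indeed a codeword.


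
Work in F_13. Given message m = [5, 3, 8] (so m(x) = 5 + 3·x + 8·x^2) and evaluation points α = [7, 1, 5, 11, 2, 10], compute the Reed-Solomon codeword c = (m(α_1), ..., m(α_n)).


c = [2, 3, 12, 5, 4, 3]

Message polynomial: m(x) = 5 + 3·x + 8·x^2 (mod 13).
For each evaluation point α_i, compute m(α_i) mod 13:
  α_1 = 7: Horner steps 8 → 7 → 2, so m(7) = 2.
  α_2 = 1: Horner steps 8 → 11 → 3, so m(1) = 3.
  α_3 = 5: Horner steps 8 → 4 → 12, so m(5) = 12.
  α_4 = 11: Horner steps 8 → 0 → 5, so m(11) = 5.
  α_5 = 2: Horner steps 8 → 6 → 4, so m(2) = 4.
  α_6 = 10: Horner steps 8 → 5 → 3, so m(10) = 3.
Codeword c = [2, 3, 12, 5, 4, 3] ∈ F_13^6.
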